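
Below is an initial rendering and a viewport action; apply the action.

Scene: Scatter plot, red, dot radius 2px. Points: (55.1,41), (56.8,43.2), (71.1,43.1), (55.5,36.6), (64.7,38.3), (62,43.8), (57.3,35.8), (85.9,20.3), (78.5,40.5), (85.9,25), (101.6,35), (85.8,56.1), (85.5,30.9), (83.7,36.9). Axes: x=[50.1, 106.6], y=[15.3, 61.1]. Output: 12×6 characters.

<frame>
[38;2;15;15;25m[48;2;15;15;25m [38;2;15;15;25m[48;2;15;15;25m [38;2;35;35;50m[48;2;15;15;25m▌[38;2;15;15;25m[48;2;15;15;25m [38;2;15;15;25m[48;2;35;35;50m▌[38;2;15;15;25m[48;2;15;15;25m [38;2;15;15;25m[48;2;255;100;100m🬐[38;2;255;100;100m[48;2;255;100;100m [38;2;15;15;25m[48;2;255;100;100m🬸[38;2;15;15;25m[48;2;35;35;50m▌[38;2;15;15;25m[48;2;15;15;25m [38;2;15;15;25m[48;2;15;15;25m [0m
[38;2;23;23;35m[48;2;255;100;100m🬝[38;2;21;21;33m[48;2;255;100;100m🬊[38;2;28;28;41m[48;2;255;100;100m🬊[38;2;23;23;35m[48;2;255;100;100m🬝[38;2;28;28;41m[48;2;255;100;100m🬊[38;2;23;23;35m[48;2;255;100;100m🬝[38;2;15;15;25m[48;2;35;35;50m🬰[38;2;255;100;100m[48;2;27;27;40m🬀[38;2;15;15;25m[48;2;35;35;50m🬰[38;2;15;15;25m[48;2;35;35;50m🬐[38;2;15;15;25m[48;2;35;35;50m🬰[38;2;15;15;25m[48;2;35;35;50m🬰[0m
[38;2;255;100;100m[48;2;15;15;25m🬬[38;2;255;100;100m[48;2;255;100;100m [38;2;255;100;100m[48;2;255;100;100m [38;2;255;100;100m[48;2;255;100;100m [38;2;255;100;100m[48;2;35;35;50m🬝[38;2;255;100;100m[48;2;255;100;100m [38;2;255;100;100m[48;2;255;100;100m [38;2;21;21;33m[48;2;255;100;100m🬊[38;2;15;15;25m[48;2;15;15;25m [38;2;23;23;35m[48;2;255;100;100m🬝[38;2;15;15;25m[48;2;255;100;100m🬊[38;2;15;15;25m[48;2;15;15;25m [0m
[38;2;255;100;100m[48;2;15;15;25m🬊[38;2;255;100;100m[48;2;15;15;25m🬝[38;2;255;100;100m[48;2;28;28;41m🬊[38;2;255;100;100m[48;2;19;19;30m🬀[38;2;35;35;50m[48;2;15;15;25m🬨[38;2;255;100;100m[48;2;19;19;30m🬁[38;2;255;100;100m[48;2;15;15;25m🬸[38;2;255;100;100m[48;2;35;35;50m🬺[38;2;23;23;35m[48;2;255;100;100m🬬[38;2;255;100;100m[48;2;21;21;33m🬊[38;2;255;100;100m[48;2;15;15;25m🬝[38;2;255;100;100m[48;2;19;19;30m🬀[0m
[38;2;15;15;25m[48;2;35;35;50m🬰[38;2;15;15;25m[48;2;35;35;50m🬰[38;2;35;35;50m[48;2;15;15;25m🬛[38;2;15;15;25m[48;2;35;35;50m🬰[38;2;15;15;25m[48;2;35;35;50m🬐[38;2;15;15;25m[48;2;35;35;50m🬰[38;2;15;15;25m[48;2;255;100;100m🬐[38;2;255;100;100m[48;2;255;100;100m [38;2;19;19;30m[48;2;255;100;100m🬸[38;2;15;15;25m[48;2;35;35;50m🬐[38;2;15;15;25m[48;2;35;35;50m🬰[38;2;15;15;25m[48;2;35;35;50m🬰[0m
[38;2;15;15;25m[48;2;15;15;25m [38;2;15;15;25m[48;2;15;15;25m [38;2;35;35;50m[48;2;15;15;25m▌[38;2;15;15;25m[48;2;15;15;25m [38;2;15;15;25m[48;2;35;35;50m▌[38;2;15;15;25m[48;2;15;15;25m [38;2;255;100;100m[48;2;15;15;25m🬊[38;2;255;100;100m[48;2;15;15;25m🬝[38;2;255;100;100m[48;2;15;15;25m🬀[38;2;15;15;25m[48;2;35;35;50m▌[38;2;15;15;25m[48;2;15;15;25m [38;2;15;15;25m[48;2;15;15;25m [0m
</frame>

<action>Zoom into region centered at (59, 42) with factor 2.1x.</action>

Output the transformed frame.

<frame>
[38;2;15;15;25m[48;2;15;15;25m [38;2;15;15;25m[48;2;15;15;25m [38;2;35;35;50m[48;2;15;15;25m▌[38;2;15;15;25m[48;2;15;15;25m [38;2;15;15;25m[48;2;35;35;50m▌[38;2;15;15;25m[48;2;15;15;25m [38;2;15;15;25m[48;2;15;15;25m [38;2;35;35;50m[48;2;15;15;25m▌[38;2;15;15;25m[48;2;15;15;25m [38;2;15;15;25m[48;2;35;35;50m▌[38;2;15;15;25m[48;2;15;15;25m [38;2;15;15;25m[48;2;15;15;25m [0m
[38;2;15;15;25m[48;2;35;35;50m🬰[38;2;15;15;25m[48;2;35;35;50m🬰[38;2;35;35;50m[48;2;15;15;25m🬛[38;2;15;15;25m[48;2;35;35;50m🬰[38;2;27;27;40m[48;2;255;100;100m🬝[38;2;15;15;25m[48;2;35;35;50m🬰[38;2;15;15;25m[48;2;35;35;50m🬰[38;2;27;27;40m[48;2;255;100;100m🬬[38;2;15;15;25m[48;2;35;35;50m🬰[38;2;15;15;25m[48;2;35;35;50m🬐[38;2;23;23;35m[48;2;255;100;100m🬝[38;2;15;15;25m[48;2;35;35;50m🬰[0m
[38;2;15;15;25m[48;2;15;15;25m [38;2;15;15;25m[48;2;15;15;25m [38;2;35;35;50m[48;2;15;15;25m▌[38;2;15;15;25m[48;2;255;100;100m🬕[38;2;255;100;100m[48;2;255;100;100m [38;2;255;100;100m[48;2;15;15;25m🬛[38;2;15;15;25m[48;2;255;100;100m🬐[38;2;255;100;100m[48;2;255;100;100m [38;2;15;15;25m[48;2;255;100;100m🬸[38;2;23;23;35m[48;2;255;100;100m🬴[38;2;255;100;100m[48;2;255;100;100m [38;2;255;100;100m[48;2;15;15;25m🬛[0m
[38;2;35;35;50m[48;2;15;15;25m🬂[38;2;35;35;50m[48;2;15;15;25m🬂[38;2;35;35;50m[48;2;15;15;25m🬕[38;2;255;100;100m[48;2;15;15;25m🬨[38;2;255;100;100m[48;2;255;100;100m [38;2;255;100;100m[48;2;20;20;31m🬐[38;2;35;35;50m[48;2;15;15;25m🬂[38;2;255;100;100m[48;2;35;35;50m🬶[38;2;255;100;100m[48;2;35;35;50m🬺[38;2;31;31;45m[48;2;255;100;100m🬬[38;2;255;100;100m[48;2;19;19;30m🬁[38;2;35;35;50m[48;2;15;15;25m🬂[0m
[38;2;15;15;25m[48;2;35;35;50m🬰[38;2;15;15;25m[48;2;35;35;50m🬰[38;2;35;35;50m[48;2;15;15;25m🬛[38;2;255;100;100m[48;2;21;21;33m🬊[38;2;255;100;100m[48;2;255;100;100m [38;2;255;100;100m[48;2;255;100;100m [38;2;19;19;30m[48;2;255;100;100m🬸[38;2;255;100;100m[48;2;31;31;45m🬁[38;2;255;100;100m[48;2;21;21;33m🬆[38;2;15;15;25m[48;2;35;35;50m🬐[38;2;15;15;25m[48;2;35;35;50m🬰[38;2;15;15;25m[48;2;35;35;50m🬰[0m
[38;2;15;15;25m[48;2;15;15;25m [38;2;15;15;25m[48;2;15;15;25m [38;2;35;35;50m[48;2;15;15;25m▌[38;2;15;15;25m[48;2;15;15;25m [38;2;15;15;25m[48;2;35;35;50m▌[38;2;255;100;100m[48;2;15;15;25m🬀[38;2;15;15;25m[48;2;15;15;25m [38;2;35;35;50m[48;2;15;15;25m▌[38;2;15;15;25m[48;2;15;15;25m [38;2;15;15;25m[48;2;35;35;50m▌[38;2;15;15;25m[48;2;15;15;25m [38;2;15;15;25m[48;2;15;15;25m [0m
</frame>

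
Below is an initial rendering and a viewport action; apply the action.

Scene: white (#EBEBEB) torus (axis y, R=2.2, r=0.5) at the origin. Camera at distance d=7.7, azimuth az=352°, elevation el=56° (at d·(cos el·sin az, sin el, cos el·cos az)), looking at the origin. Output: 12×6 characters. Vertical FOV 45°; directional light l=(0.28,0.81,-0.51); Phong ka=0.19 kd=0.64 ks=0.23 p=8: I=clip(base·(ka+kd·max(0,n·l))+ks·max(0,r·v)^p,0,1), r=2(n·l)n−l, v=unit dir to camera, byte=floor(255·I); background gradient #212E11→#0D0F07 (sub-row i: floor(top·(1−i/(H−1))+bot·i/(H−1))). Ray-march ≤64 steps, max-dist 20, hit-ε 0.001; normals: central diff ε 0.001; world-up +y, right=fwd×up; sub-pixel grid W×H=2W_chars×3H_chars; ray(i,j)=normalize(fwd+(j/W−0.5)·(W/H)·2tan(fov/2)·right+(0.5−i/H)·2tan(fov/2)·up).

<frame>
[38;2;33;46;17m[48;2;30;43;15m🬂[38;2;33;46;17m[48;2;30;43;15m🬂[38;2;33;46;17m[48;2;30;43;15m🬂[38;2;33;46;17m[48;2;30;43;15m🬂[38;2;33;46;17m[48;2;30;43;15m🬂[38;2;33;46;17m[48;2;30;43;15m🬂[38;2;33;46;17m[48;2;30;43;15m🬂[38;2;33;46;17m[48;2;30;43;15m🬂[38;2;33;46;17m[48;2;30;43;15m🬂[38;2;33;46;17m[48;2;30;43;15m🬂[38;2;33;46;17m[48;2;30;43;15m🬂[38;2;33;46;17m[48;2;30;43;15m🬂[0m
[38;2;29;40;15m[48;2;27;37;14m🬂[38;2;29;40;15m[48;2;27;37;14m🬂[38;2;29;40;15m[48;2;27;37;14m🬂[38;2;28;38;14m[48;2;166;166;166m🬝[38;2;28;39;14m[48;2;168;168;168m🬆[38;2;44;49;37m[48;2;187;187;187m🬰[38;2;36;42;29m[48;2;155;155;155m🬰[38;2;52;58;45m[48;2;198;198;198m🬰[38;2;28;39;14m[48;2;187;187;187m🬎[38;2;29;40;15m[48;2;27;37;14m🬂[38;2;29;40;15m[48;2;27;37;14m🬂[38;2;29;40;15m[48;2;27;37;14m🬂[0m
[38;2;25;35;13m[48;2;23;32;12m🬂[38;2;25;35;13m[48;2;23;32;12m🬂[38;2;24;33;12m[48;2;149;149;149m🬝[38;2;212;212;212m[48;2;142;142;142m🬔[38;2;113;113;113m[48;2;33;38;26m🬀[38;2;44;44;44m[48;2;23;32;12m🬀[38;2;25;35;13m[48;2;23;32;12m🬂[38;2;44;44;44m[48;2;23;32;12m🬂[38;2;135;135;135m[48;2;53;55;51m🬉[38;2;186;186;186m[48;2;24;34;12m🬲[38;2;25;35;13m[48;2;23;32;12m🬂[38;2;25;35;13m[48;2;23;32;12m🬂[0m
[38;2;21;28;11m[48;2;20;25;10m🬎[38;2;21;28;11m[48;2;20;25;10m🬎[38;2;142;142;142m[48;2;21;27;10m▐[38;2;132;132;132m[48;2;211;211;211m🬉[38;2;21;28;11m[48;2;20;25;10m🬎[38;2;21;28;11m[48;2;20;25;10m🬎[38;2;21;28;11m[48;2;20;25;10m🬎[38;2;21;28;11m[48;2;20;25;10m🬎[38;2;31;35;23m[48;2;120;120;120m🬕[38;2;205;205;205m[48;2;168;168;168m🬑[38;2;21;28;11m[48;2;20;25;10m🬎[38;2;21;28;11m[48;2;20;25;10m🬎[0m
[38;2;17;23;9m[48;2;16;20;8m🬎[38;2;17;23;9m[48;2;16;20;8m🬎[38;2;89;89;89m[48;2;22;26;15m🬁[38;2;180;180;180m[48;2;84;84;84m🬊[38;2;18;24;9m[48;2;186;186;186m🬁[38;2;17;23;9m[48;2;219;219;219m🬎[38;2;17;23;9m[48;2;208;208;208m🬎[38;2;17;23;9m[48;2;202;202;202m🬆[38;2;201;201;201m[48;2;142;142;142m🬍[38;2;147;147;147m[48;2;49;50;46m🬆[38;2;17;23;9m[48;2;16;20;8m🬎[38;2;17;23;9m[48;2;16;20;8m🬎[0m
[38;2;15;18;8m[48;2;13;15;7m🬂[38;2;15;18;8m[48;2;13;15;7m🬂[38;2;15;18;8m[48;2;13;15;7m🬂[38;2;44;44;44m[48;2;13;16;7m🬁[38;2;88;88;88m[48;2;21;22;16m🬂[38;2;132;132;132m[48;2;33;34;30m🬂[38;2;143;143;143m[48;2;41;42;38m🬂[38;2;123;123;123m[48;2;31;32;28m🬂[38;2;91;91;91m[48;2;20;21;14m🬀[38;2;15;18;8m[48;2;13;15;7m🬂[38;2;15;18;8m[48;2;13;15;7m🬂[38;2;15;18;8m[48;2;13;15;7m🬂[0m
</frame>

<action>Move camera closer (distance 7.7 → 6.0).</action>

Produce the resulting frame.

<frame>
[38;2;33;46;17m[48;2;30;43;15m🬂[38;2;33;46;17m[48;2;30;43;15m🬂[38;2;33;46;17m[48;2;30;43;15m🬂[38;2;33;46;17m[48;2;30;43;15m🬂[38;2;33;46;17m[48;2;30;43;15m🬂[38;2;31;44;16m[48;2;188;188;188m🬝[38;2;32;45;16m[48;2;190;190;190m🬎[38;2;33;46;17m[48;2;30;43;15m🬂[38;2;33;46;17m[48;2;30;43;15m🬂[38;2;33;46;17m[48;2;30;43;15m🬂[38;2;33;46;17m[48;2;30;43;15m🬂[38;2;33;46;17m[48;2;30;43;15m🬂[0m
[38;2;29;40;15m[48;2;27;37;14m🬂[38;2;29;40;15m[48;2;27;37;14m🬂[38;2;28;38;14m[48;2;175;175;175m🬝[38;2;29;40;15m[48;2;172;172;172m🬂[38;2;170;170;170m[48;2;67;67;67m🬆[38;2;138;138;138m[48;2;47;47;47m🬂[38;2;114;114;114m[48;2;44;44;44m🬂[38;2;164;164;164m[48;2;49;49;49m🬂[38;2;190;190;190m[48;2;65;68;61m🬈[38;2;28;39;14m[48;2;184;184;184m🬊[38;2;29;40;15m[48;2;27;37;14m🬂[38;2;29;40;15m[48;2;27;37;14m🬂[0m
[38;2;25;35;13m[48;2;23;32;12m🬂[38;2;24;33;12m[48;2;149;149;149m🬕[38;2;213;213;213m[48;2;166;166;166m🬔[38;2;107;107;107m[48;2;47;49;43m▌[38;2;44;44;44m[48;2;23;32;12m🬀[38;2;25;35;13m[48;2;23;32;12m🬂[38;2;25;35;13m[48;2;23;32;12m🬂[38;2;25;35;13m[48;2;23;32;12m🬂[38;2;44;44;44m[48;2;23;31;12m🬊[38;2;133;133;133m[48;2;63;63;63m▐[38;2;25;35;13m[48;2;191;191;191m🬁[38;2;25;35;13m[48;2;23;32;12m🬂[0m
[38;2;21;28;11m[48;2;20;25;10m🬎[38;2;92;92;92m[48;2;159;159;159m▌[38;2;168;168;168m[48;2;228;228;228m▐[38;2;21;28;11m[48;2;20;25;10m🬎[38;2;21;28;11m[48;2;20;25;10m🬎[38;2;21;28;11m[48;2;20;25;10m🬎[38;2;21;28;11m[48;2;20;25;10m🬎[38;2;21;28;11m[48;2;20;25;10m🬎[38;2;21;28;11m[48;2;20;25;10m🬎[38;2;21;27;10m[48;2;123;123;123m▌[38;2;182;182;182m[48;2;202;202;202m🬣[38;2;136;136;136m[48;2;21;27;10m▌[0m
[38;2;17;23;9m[48;2;16;20;8m🬎[38;2;111;111;111m[48;2;33;36;28m▐[38;2;211;211;211m[48;2;154;154;154m🬊[38;2;18;24;9m[48;2;191;191;191m🬁[38;2;186;186;186m[48;2;17;22;8m🬏[38;2;17;23;9m[48;2;16;20;8m🬎[38;2;17;23;9m[48;2;16;20;8m🬎[38;2;17;23;9m[48;2;16;20;8m🬎[38;2;17;23;9m[48;2;154;154;154m🬆[38;2;155;155;155m[48;2;213;213;213m🬆[38;2;207;207;207m[48;2;141;141;141m🬄[38;2;113;113;113m[48;2;16;21;8m🬀[0m
[38;2;15;18;8m[48;2;13;15;7m🬂[38;2;44;44;44m[48;2;13;16;7m🬁[38;2;105;105;105m[48;2;33;34;31m🬊[38;2;177;177;177m[48;2;100;100;100m🬊[38;2;202;202;202m[48;2;131;131;131m🬎[38;2;213;213;213m[48;2;166;166;166m🬌[38;2;220;220;220m[48;2;172;172;172m🬋[38;2;224;224;224m[48;2;167;167;167m🬋[38;2;209;209;209m[48;2;136;136;136m🬆[38;2;158;158;158m[48;2;87;87;87m🬆[38;2;94;94;94m[48;2;24;26;19m🬄[38;2;15;18;8m[48;2;13;15;7m🬂[0m
</frame>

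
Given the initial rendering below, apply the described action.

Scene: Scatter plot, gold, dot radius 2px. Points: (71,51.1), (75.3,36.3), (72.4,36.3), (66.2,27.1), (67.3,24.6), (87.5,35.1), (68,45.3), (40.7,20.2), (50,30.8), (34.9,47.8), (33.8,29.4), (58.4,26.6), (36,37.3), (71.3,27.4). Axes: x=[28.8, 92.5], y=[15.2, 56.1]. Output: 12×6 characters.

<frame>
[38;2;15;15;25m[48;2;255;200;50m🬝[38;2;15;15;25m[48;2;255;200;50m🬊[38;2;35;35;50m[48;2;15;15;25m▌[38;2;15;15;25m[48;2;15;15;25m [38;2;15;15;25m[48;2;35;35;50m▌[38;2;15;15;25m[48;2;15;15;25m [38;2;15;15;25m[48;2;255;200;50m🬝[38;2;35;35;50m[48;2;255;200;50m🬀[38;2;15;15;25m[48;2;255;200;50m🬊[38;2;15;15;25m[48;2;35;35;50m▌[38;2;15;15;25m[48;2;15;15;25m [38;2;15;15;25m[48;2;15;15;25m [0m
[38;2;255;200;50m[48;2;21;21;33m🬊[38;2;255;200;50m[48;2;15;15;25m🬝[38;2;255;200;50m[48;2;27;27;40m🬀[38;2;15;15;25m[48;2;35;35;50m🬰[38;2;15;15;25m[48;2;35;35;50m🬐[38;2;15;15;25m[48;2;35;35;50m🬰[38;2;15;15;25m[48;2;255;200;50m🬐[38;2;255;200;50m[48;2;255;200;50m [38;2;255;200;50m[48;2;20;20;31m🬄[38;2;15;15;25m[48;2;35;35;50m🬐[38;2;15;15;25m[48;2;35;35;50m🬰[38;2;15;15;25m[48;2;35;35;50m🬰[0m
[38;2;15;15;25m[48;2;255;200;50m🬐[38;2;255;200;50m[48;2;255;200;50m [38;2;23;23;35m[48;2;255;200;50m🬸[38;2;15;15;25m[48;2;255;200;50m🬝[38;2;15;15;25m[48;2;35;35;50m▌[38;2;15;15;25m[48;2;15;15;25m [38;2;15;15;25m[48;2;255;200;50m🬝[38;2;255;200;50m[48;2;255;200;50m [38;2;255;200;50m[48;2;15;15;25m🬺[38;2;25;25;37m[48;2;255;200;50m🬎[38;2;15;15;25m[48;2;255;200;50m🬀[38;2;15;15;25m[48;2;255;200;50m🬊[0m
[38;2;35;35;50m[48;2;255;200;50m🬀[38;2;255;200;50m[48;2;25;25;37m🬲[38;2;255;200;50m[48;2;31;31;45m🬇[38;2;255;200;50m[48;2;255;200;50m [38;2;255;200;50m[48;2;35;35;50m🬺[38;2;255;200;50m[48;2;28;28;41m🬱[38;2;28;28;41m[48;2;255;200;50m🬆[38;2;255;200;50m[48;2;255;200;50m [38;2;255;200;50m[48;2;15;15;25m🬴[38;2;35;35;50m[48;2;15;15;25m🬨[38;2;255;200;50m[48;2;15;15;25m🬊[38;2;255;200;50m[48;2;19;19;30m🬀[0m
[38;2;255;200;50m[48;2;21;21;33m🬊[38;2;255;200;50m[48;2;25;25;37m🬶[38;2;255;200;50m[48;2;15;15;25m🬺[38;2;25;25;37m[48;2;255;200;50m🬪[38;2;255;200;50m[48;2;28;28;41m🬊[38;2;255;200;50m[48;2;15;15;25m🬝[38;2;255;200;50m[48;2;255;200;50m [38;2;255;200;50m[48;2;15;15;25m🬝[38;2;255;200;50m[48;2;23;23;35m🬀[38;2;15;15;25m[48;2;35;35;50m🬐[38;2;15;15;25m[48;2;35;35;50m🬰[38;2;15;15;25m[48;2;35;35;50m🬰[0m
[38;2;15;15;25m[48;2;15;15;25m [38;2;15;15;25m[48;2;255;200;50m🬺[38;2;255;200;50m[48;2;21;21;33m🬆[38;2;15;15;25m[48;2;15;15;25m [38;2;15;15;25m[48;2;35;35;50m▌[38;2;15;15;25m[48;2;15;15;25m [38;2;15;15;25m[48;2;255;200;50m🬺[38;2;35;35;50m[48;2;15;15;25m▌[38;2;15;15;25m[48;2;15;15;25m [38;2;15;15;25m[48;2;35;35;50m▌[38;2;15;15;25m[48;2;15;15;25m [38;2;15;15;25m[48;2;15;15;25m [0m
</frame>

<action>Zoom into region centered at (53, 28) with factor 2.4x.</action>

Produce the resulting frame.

<frame>
[38;2;15;15;25m[48;2;15;15;25m [38;2;15;15;25m[48;2;15;15;25m [38;2;35;35;50m[48;2;15;15;25m▌[38;2;15;15;25m[48;2;15;15;25m [38;2;15;15;25m[48;2;35;35;50m▌[38;2;15;15;25m[48;2;15;15;25m [38;2;15;15;25m[48;2;15;15;25m [38;2;35;35;50m[48;2;15;15;25m▌[38;2;15;15;25m[48;2;15;15;25m [38;2;15;15;25m[48;2;35;35;50m▌[38;2;15;15;25m[48;2;15;15;25m [38;2;15;15;25m[48;2;15;15;25m [0m
[38;2;15;15;25m[48;2;35;35;50m🬰[38;2;15;15;25m[48;2;35;35;50m🬰[38;2;35;35;50m[48;2;15;15;25m🬛[38;2;21;21;33m[48;2;255;200;50m🬆[38;2;255;200;50m[48;2;35;35;50m🬺[38;2;23;23;35m[48;2;255;200;50m🬬[38;2;15;15;25m[48;2;35;35;50m🬰[38;2;35;35;50m[48;2;15;15;25m🬛[38;2;15;15;25m[48;2;35;35;50m🬰[38;2;15;15;25m[48;2;35;35;50m🬐[38;2;15;15;25m[48;2;35;35;50m🬰[38;2;15;15;25m[48;2;35;35;50m🬰[0m
[38;2;15;15;25m[48;2;15;15;25m [38;2;15;15;25m[48;2;15;15;25m [38;2;35;35;50m[48;2;15;15;25m▌[38;2;15;15;25m[48;2;255;200;50m🬺[38;2;255;200;50m[48;2;28;28;41m🬆[38;2;15;15;25m[48;2;15;15;25m [38;2;15;15;25m[48;2;15;15;25m [38;2;27;27;40m[48;2;255;200;50m🬝[38;2;15;15;25m[48;2;255;200;50m🬊[38;2;15;15;25m[48;2;35;35;50m▌[38;2;15;15;25m[48;2;255;200;50m🬝[38;2;15;15;25m[48;2;255;200;50m🬊[0m
[38;2;35;35;50m[48;2;15;15;25m🬂[38;2;35;35;50m[48;2;15;15;25m🬂[38;2;35;35;50m[48;2;15;15;25m🬕[38;2;35;35;50m[48;2;15;15;25m🬂[38;2;35;35;50m[48;2;15;15;25m🬨[38;2;35;35;50m[48;2;15;15;25m🬂[38;2;35;35;50m[48;2;15;15;25m🬂[38;2;255;200;50m[48;2;28;28;41m🬊[38;2;255;200;50m[48;2;15;15;25m🬝[38;2;255;200;50m[48;2;27;27;40m🬀[38;2;255;200;50m[48;2;15;15;25m🬨[38;2;255;200;50m[48;2;255;200;50m [0m
[38;2;23;23;35m[48;2;255;200;50m🬬[38;2;15;15;25m[48;2;35;35;50m🬰[38;2;35;35;50m[48;2;15;15;25m🬛[38;2;15;15;25m[48;2;35;35;50m🬰[38;2;15;15;25m[48;2;35;35;50m🬐[38;2;15;15;25m[48;2;35;35;50m🬰[38;2;15;15;25m[48;2;35;35;50m🬰[38;2;35;35;50m[48;2;15;15;25m🬛[38;2;15;15;25m[48;2;35;35;50m🬰[38;2;15;15;25m[48;2;35;35;50m🬐[38;2;15;15;25m[48;2;35;35;50m🬰[38;2;255;200;50m[48;2;21;21;33m🬊[0m
[38;2;255;200;50m[48;2;255;200;50m [38;2;15;15;25m[48;2;255;200;50m🬸[38;2;35;35;50m[48;2;15;15;25m▌[38;2;15;15;25m[48;2;15;15;25m [38;2;15;15;25m[48;2;35;35;50m▌[38;2;15;15;25m[48;2;15;15;25m [38;2;15;15;25m[48;2;15;15;25m [38;2;35;35;50m[48;2;15;15;25m▌[38;2;15;15;25m[48;2;15;15;25m [38;2;15;15;25m[48;2;35;35;50m▌[38;2;15;15;25m[48;2;15;15;25m [38;2;15;15;25m[48;2;15;15;25m [0m
</frame>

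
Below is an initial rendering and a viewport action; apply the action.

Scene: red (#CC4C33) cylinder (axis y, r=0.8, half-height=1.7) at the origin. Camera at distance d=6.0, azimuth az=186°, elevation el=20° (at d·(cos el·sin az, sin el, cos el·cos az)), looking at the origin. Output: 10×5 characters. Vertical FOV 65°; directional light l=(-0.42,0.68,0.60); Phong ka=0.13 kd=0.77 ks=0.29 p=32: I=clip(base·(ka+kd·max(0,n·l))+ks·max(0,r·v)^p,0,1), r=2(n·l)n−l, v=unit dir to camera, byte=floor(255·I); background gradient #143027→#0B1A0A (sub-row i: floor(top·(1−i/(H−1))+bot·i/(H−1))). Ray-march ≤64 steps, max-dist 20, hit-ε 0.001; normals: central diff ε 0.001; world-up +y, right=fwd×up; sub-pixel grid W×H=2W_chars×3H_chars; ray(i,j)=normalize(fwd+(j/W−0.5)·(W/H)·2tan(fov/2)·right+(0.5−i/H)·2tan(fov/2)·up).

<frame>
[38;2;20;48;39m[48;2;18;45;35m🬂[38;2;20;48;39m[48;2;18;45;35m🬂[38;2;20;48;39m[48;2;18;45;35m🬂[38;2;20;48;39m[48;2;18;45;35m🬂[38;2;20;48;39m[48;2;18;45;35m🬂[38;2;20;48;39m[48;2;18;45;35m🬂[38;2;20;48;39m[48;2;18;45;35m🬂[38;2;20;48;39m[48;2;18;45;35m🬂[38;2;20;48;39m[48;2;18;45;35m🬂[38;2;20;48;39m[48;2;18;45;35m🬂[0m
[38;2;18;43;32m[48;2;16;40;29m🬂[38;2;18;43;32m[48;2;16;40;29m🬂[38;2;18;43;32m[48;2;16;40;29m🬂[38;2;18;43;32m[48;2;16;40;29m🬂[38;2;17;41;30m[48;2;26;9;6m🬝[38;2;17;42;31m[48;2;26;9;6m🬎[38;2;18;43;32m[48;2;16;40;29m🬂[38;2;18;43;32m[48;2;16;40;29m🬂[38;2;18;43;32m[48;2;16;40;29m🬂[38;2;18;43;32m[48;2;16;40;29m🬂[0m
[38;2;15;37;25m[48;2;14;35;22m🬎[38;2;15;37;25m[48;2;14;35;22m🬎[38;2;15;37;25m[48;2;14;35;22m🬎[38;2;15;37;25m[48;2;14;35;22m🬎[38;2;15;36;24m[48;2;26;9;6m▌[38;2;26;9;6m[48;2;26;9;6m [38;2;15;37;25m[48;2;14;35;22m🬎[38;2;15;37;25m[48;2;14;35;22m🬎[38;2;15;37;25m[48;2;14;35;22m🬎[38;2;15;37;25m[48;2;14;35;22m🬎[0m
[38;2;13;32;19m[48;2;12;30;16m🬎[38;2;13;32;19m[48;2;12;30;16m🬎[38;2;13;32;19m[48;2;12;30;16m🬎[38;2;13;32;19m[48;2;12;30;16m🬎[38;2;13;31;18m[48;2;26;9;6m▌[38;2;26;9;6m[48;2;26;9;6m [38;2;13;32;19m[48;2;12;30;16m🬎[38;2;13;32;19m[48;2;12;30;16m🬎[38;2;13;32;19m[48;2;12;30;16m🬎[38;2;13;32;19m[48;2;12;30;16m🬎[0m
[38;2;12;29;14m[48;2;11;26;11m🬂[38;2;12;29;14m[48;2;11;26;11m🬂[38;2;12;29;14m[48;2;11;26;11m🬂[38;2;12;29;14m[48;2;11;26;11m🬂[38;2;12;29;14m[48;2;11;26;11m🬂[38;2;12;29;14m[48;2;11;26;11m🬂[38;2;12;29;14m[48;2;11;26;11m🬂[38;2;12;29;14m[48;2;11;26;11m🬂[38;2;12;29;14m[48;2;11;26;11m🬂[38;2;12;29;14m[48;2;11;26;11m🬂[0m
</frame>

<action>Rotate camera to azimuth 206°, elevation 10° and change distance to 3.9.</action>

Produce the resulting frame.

<frame>
[38;2;20;48;39m[48;2;18;45;35m🬂[38;2;20;48;39m[48;2;18;45;35m🬂[38;2;20;48;39m[48;2;18;45;35m🬂[38;2;20;48;39m[48;2;18;45;35m🬂[38;2;19;47;37m[48;2;26;9;6m🬎[38;2;19;47;37m[48;2;26;9;6m🬎[38;2;19;46;36m[48;2;48;18;12m🬬[38;2;20;48;39m[48;2;18;45;35m🬂[38;2;20;48;39m[48;2;18;45;35m🬂[38;2;20;48;39m[48;2;18;45;35m🬂[0m
[38;2;18;43;32m[48;2;16;40;29m🬂[38;2;18;43;32m[48;2;16;40;29m🬂[38;2;18;43;32m[48;2;16;40;29m🬂[38;2;18;43;32m[48;2;16;40;29m🬂[38;2;26;9;6m[48;2;26;9;6m [38;2;26;9;6m[48;2;26;9;6m [38;2;17;41;30m[48;2;51;18;12m▐[38;2;18;43;32m[48;2;16;40;29m🬂[38;2;18;43;32m[48;2;16;40;29m🬂[38;2;18;43;32m[48;2;16;40;29m🬂[0m
[38;2;15;37;25m[48;2;14;35;22m🬎[38;2;15;37;25m[48;2;14;35;22m🬎[38;2;15;37;25m[48;2;14;35;22m🬎[38;2;15;37;25m[48;2;14;35;22m🬎[38;2;26;9;6m[48;2;26;9;6m [38;2;26;9;6m[48;2;26;9;6m [38;2;15;36;24m[48;2;56;20;13m▐[38;2;15;37;25m[48;2;14;35;22m🬎[38;2;15;37;25m[48;2;14;35;22m🬎[38;2;15;37;25m[48;2;14;35;22m🬎[0m
[38;2;13;32;19m[48;2;12;30;16m🬎[38;2;13;32;19m[48;2;12;30;16m🬎[38;2;13;32;19m[48;2;12;30;16m🬎[38;2;13;32;19m[48;2;12;30;16m🬎[38;2;26;9;6m[48;2;26;9;6m [38;2;26;9;6m[48;2;26;9;6m [38;2;63;23;15m[48;2;13;31;18m▌[38;2;13;32;19m[48;2;12;30;16m🬎[38;2;13;32;19m[48;2;12;30;16m🬎[38;2;13;32;19m[48;2;12;30;16m🬎[0m
[38;2;12;29;14m[48;2;11;26;11m🬂[38;2;12;29;14m[48;2;11;26;11m🬂[38;2;12;29;14m[48;2;11;26;11m🬂[38;2;12;29;14m[48;2;11;26;11m🬂[38;2;26;9;6m[48;2;11;26;10m🬎[38;2;26;9;6m[48;2;11;26;10m🬎[38;2;69;25;17m[48;2;11;27;11m🬄[38;2;12;29;14m[48;2;11;26;11m🬂[38;2;12;29;14m[48;2;11;26;11m🬂[38;2;12;29;14m[48;2;11;26;11m🬂[0m
</frame>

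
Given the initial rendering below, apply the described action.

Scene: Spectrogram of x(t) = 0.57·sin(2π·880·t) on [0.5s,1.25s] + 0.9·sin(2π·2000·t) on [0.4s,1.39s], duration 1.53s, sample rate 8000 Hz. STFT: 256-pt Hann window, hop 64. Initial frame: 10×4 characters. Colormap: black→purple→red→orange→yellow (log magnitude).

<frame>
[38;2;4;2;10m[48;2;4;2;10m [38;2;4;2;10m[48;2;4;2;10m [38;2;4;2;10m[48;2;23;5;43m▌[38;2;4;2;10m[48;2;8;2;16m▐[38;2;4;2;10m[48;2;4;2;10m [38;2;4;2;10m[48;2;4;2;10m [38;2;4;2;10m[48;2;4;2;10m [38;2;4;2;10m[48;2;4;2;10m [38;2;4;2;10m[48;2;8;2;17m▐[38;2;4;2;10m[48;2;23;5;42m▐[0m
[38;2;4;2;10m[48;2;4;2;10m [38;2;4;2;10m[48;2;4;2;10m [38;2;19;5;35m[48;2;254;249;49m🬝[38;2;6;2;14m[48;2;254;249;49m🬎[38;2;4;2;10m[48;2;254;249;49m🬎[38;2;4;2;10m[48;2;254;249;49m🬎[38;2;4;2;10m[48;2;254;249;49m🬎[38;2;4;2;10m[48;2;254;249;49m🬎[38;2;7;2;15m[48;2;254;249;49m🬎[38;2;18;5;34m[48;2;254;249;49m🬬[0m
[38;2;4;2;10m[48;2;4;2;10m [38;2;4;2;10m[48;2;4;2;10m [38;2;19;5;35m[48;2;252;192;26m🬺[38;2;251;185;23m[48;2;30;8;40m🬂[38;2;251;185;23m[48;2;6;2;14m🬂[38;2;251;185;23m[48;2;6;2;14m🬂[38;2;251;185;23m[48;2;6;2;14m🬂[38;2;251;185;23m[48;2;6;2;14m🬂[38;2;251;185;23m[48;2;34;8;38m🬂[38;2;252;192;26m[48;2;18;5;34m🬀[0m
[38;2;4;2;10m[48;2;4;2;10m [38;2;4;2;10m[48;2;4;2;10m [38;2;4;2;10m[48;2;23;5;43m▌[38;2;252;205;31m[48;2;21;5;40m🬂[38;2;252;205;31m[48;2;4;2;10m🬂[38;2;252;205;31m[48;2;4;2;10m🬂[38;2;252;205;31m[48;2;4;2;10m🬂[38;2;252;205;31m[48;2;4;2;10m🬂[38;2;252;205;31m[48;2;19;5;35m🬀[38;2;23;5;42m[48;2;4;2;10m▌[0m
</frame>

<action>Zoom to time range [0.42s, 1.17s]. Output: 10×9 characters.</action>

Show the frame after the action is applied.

<frame>
[38;2;4;2;10m[48;2;6;2;13m▌[38;2;8;2;17m[48;2;4;2;10m▌[38;2;4;2;10m[48;2;4;2;10m [38;2;4;2;10m[48;2;4;2;10m [38;2;4;2;10m[48;2;4;2;10m [38;2;4;2;10m[48;2;4;2;10m [38;2;4;2;10m[48;2;4;2;10m [38;2;4;2;10m[48;2;4;2;10m [38;2;4;2;10m[48;2;4;2;10m [38;2;4;2;10m[48;2;4;2;10m [0m
[38;2;4;2;10m[48;2;6;2;14m▌[38;2;4;2;10m[48;2;8;3;18m▐[38;2;4;2;10m[48;2;4;2;10m [38;2;4;2;10m[48;2;4;2;10m [38;2;4;2;10m[48;2;4;2;10m [38;2;4;2;10m[48;2;4;2;10m [38;2;4;2;10m[48;2;4;2;10m [38;2;4;2;10m[48;2;4;2;10m [38;2;4;2;10m[48;2;4;2;10m [38;2;4;2;10m[48;2;4;2;10m [0m
[38;2;4;2;10m[48;2;6;2;14m▌[38;2;4;2;10m[48;2;9;3;19m▐[38;2;4;2;10m[48;2;4;2;10m [38;2;4;2;10m[48;2;4;2;10m [38;2;4;2;10m[48;2;4;2;10m [38;2;4;2;10m[48;2;4;2;10m [38;2;4;2;10m[48;2;4;2;10m [38;2;4;2;10m[48;2;4;2;10m [38;2;4;2;10m[48;2;4;2;10m [38;2;4;2;10m[48;2;4;2;10m [0m
[38;2;4;2;10m[48;2;7;2;15m▌[38;2;4;2;10m[48;2;11;3;22m▐[38;2;4;2;10m[48;2;4;2;10m [38;2;4;2;10m[48;2;4;2;10m [38;2;4;2;10m[48;2;4;2;10m [38;2;4;2;10m[48;2;4;2;10m [38;2;4;2;10m[48;2;4;2;10m [38;2;4;2;10m[48;2;4;2;10m [38;2;4;2;10m[48;2;4;2;10m [38;2;4;2;10m[48;2;4;2;10m [0m
[38;2;7;2;15m[48;2;254;249;49m🬰[38;2;9;2;19m[48;2;254;249;49m🬰[38;2;5;2;12m[48;2;254;249;49m🬰[38;2;5;2;12m[48;2;254;249;49m🬰[38;2;5;2;12m[48;2;254;249;49m🬰[38;2;5;2;12m[48;2;254;249;49m🬰[38;2;5;2;12m[48;2;254;249;49m🬰[38;2;5;2;12m[48;2;254;249;49m🬰[38;2;5;2;12m[48;2;254;249;49m🬰[38;2;5;2;12m[48;2;254;249;49m🬰[0m
[38;2;4;2;10m[48;2;13;3;26m▌[38;2;4;2;10m[48;2;22;5;41m▐[38;2;4;2;10m[48;2;4;2;10m [38;2;4;2;10m[48;2;4;2;10m [38;2;4;2;10m[48;2;4;2;10m [38;2;4;2;10m[48;2;4;2;10m [38;2;4;2;10m[48;2;4;2;10m [38;2;4;2;10m[48;2;4;2;10m [38;2;4;2;10m[48;2;4;2;10m [38;2;4;2;10m[48;2;4;2;10m [0m
[38;2;13;4;26m[48;2;108;27;86m🬝[38;2;26;6;44m[48;2;250;163;14m🬎[38;2;4;2;11m[48;2;250;162;14m🬎[38;2;4;2;11m[48;2;250;162;14m🬎[38;2;4;2;11m[48;2;250;162;14m🬎[38;2;4;2;11m[48;2;250;162;14m🬎[38;2;4;2;11m[48;2;250;162;14m🬎[38;2;4;2;11m[48;2;250;162;14m🬎[38;2;4;2;11m[48;2;250;162;14m🬎[38;2;4;2;11m[48;2;250;162;14m🬎[0m
[38;2;16;4;30m[48;2;112;28;85m🬺[38;2;252;205;31m[48;2;34;8;46m🬂[38;2;252;205;31m[48;2;4;2;11m🬂[38;2;252;205;31m[48;2;4;2;11m🬂[38;2;252;205;31m[48;2;4;2;11m🬂[38;2;252;205;31m[48;2;4;2;11m🬂[38;2;252;205;31m[48;2;4;2;11m🬂[38;2;252;205;31m[48;2;4;2;11m🬂[38;2;252;205;31m[48;2;4;2;11m🬂[38;2;252;205;31m[48;2;4;2;11m🬂[0m
[38;2;4;2;10m[48;2;21;5;38m▌[38;2;34;8;60m[48;2;4;2;10m▌[38;2;4;2;10m[48;2;4;2;10m [38;2;4;2;10m[48;2;4;2;10m [38;2;4;2;10m[48;2;4;2;10m [38;2;4;2;10m[48;2;4;2;10m [38;2;4;2;10m[48;2;4;2;10m [38;2;4;2;10m[48;2;4;2;10m [38;2;4;2;10m[48;2;4;2;10m [38;2;4;2;10m[48;2;4;2;10m [0m
</frame>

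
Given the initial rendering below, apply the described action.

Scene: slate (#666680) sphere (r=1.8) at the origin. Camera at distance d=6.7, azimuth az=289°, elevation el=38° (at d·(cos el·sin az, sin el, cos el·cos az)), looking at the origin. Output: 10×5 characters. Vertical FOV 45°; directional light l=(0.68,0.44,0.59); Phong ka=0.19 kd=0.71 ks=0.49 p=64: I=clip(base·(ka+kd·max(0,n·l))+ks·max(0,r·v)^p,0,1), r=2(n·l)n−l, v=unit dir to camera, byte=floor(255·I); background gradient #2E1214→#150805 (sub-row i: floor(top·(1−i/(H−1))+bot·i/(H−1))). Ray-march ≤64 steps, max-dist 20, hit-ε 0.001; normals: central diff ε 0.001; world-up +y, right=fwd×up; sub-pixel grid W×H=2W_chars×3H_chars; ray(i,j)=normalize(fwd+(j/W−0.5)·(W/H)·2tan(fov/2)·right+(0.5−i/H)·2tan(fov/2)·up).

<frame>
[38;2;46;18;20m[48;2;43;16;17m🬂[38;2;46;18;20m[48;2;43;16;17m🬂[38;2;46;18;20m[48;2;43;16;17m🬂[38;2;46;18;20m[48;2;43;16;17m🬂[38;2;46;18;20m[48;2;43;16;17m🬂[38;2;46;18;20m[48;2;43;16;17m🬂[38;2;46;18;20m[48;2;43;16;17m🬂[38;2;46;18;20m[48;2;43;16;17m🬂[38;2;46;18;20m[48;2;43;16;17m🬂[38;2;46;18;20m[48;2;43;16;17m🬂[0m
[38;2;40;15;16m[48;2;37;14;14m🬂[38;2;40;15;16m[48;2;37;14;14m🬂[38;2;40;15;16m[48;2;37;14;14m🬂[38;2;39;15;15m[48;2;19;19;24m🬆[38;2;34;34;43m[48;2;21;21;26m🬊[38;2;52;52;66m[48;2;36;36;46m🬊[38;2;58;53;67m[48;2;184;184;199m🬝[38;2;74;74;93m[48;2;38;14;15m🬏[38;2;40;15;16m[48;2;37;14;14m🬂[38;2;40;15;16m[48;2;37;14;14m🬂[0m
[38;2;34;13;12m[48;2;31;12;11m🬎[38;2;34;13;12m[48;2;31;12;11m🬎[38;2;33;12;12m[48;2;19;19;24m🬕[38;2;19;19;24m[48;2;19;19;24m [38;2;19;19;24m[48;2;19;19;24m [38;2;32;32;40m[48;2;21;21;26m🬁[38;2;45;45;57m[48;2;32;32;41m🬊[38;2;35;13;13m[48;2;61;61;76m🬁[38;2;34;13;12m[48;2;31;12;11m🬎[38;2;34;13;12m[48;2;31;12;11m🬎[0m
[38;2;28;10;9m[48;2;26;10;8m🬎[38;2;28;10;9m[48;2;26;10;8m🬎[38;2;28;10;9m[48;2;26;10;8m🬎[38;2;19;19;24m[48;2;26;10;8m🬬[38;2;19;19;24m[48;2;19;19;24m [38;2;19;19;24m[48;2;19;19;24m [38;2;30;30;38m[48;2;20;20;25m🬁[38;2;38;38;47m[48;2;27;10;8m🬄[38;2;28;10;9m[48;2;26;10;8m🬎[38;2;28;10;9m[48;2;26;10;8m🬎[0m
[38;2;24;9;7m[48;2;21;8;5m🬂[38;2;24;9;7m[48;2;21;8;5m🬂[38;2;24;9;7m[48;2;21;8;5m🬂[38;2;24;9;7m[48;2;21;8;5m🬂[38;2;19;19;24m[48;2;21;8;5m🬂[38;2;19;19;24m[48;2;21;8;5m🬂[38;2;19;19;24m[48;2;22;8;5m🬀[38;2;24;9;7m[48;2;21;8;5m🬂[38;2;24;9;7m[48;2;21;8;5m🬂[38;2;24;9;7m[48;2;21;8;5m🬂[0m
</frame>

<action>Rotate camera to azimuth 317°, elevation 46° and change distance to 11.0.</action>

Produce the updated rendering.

<frame>
[38;2;46;18;20m[48;2;43;16;17m🬂[38;2;46;18;20m[48;2;43;16;17m🬂[38;2;46;18;20m[48;2;43;16;17m🬂[38;2;46;18;20m[48;2;43;16;17m🬂[38;2;46;18;20m[48;2;43;16;17m🬂[38;2;46;18;20m[48;2;43;16;17m🬂[38;2;46;18;20m[48;2;43;16;17m🬂[38;2;46;18;20m[48;2;43;16;17m🬂[38;2;46;18;20m[48;2;43;16;17m🬂[38;2;46;18;20m[48;2;43;16;17m🬂[0m
[38;2;40;15;16m[48;2;37;14;14m🬂[38;2;40;15;16m[48;2;37;14;14m🬂[38;2;40;15;16m[48;2;37;14;14m🬂[38;2;40;15;16m[48;2;37;14;14m🬂[38;2;38;14;15m[48;2;29;29;37m🬝[38;2;39;15;15m[48;2;60;60;75m🬎[38;2;40;15;16m[48;2;37;14;14m🬂[38;2;40;15;16m[48;2;37;14;14m🬂[38;2;40;15;16m[48;2;37;14;14m🬂[38;2;40;15;16m[48;2;37;14;14m🬂[0m
[38;2;34;13;12m[48;2;31;12;11m🬎[38;2;34;13;12m[48;2;31;12;11m🬎[38;2;34;13;12m[48;2;31;12;11m🬎[38;2;34;13;12m[48;2;31;12;11m🬎[38;2;19;19;24m[48;2;26;26;33m🬲[38;2;60;60;76m[48;2;42;42;54m▐[38;2;107;107;127m[48;2;42;27;31m🬄[38;2;34;13;12m[48;2;31;12;11m🬎[38;2;34;13;12m[48;2;31;12;11m🬎[38;2;34;13;12m[48;2;31;12;11m🬎[0m
[38;2;28;10;9m[48;2;26;10;8m🬎[38;2;28;10;9m[48;2;26;10;8m🬎[38;2;28;10;9m[48;2;26;10;8m🬎[38;2;28;10;9m[48;2;26;10;8m🬎[38;2;19;19;24m[48;2;26;10;8m🬊[38;2;39;39;49m[48;2;24;16;18m🬉[38;2;61;61;77m[48;2;27;10;8m🬀[38;2;28;10;9m[48;2;26;10;8m🬎[38;2;28;10;9m[48;2;26;10;8m🬎[38;2;28;10;9m[48;2;26;10;8m🬎[0m
[38;2;24;9;7m[48;2;21;8;5m🬂[38;2;24;9;7m[48;2;21;8;5m🬂[38;2;24;9;7m[48;2;21;8;5m🬂[38;2;24;9;7m[48;2;21;8;5m🬂[38;2;24;9;7m[48;2;21;8;5m🬂[38;2;24;9;7m[48;2;21;8;5m🬂[38;2;24;9;7m[48;2;21;8;5m🬂[38;2;24;9;7m[48;2;21;8;5m🬂[38;2;24;9;7m[48;2;21;8;5m🬂[38;2;24;9;7m[48;2;21;8;5m🬂[0m
</frame>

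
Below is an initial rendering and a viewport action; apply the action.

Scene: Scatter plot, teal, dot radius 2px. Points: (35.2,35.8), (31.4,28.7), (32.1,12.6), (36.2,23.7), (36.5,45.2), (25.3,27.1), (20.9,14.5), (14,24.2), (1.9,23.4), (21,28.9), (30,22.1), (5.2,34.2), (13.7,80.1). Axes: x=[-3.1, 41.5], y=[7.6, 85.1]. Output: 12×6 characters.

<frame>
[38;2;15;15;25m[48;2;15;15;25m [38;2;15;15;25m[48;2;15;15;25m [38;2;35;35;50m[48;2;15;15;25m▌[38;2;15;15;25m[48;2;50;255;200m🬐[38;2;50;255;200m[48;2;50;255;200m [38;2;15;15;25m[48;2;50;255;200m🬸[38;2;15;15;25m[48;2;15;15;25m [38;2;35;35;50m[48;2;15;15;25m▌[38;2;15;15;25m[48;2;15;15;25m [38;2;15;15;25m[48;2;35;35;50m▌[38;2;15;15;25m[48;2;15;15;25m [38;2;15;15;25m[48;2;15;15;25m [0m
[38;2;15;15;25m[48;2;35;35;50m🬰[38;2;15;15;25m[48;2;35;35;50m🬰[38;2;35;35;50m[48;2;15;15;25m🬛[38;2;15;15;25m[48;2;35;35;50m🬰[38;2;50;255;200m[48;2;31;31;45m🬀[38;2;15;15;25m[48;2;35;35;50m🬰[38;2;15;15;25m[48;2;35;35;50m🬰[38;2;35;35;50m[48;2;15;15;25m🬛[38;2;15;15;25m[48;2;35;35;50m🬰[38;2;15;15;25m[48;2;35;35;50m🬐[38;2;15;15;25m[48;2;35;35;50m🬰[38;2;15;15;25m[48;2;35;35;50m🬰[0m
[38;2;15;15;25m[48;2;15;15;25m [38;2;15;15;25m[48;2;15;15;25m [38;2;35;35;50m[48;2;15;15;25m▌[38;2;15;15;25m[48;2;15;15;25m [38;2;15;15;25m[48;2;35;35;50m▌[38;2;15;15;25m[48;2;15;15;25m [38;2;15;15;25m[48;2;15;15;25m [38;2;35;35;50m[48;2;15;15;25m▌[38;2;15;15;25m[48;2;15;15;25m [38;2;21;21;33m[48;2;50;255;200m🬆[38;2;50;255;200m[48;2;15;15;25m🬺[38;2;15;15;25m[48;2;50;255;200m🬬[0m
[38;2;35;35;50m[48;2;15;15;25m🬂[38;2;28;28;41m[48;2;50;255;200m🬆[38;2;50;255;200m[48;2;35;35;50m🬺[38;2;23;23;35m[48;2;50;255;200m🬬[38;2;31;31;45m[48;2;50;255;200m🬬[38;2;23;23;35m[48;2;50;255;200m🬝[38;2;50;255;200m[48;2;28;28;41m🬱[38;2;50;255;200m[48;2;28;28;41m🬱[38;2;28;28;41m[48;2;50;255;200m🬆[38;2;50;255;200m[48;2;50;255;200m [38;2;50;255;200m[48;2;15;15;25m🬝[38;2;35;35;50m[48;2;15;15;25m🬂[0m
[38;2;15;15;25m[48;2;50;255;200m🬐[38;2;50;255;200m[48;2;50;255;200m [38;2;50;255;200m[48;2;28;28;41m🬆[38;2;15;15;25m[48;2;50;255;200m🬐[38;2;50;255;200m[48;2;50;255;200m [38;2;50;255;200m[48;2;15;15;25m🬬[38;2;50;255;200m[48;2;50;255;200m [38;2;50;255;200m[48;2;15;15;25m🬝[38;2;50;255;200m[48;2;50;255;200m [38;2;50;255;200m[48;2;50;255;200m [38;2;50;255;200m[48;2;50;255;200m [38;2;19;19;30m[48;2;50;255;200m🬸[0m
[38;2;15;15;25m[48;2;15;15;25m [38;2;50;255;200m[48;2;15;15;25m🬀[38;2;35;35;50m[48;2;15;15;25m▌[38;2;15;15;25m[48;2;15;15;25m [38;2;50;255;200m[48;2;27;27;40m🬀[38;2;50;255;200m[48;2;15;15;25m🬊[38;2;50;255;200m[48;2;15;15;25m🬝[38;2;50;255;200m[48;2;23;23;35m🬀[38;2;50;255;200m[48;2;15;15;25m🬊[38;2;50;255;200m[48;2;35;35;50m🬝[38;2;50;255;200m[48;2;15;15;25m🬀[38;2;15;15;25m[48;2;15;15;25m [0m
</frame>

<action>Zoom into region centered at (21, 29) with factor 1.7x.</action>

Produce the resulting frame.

<frame>
[38;2;15;15;25m[48;2;15;15;25m [38;2;15;15;25m[48;2;15;15;25m [38;2;35;35;50m[48;2;15;15;25m▌[38;2;15;15;25m[48;2;15;15;25m [38;2;15;15;25m[48;2;35;35;50m▌[38;2;15;15;25m[48;2;15;15;25m [38;2;15;15;25m[48;2;15;15;25m [38;2;35;35;50m[48;2;15;15;25m▌[38;2;15;15;25m[48;2;15;15;25m [38;2;15;15;25m[48;2;35;35;50m▌[38;2;15;15;25m[48;2;15;15;25m [38;2;15;15;25m[48;2;15;15;25m [0m
[38;2;15;15;25m[48;2;35;35;50m🬰[38;2;15;15;25m[48;2;35;35;50m🬰[38;2;35;35;50m[48;2;15;15;25m🬛[38;2;15;15;25m[48;2;35;35;50m🬰[38;2;15;15;25m[48;2;35;35;50m🬐[38;2;15;15;25m[48;2;35;35;50m🬰[38;2;15;15;25m[48;2;35;35;50m🬰[38;2;35;35;50m[48;2;15;15;25m🬛[38;2;15;15;25m[48;2;35;35;50m🬰[38;2;15;15;25m[48;2;35;35;50m🬐[38;2;23;23;35m[48;2;50;255;200m🬝[38;2;15;15;25m[48;2;50;255;200m🬀[0m
[38;2;15;15;25m[48;2;15;15;25m [38;2;15;15;25m[48;2;15;15;25m [38;2;27;27;40m[48;2;50;255;200m🬝[38;2;15;15;25m[48;2;15;15;25m [38;2;23;23;35m[48;2;50;255;200m🬝[38;2;15;15;25m[48;2;50;255;200m🬀[38;2;15;15;25m[48;2;50;255;200m🬊[38;2;28;28;41m[48;2;50;255;200m🬆[38;2;15;15;25m[48;2;50;255;200m🬬[38;2;21;21;33m[48;2;50;255;200m🬆[38;2;50;255;200m[48;2;15;15;25m🬺[38;2;50;255;200m[48;2;15;15;25m🬙[0m
[38;2;35;35;50m[48;2;15;15;25m🬂[38;2;23;23;35m[48;2;50;255;200m🬴[38;2;50;255;200m[48;2;50;255;200m [38;2;50;255;200m[48;2;25;25;37m🬛[38;2;35;35;50m[48;2;15;15;25m🬨[38;2;50;255;200m[48;2;15;15;25m🬨[38;2;50;255;200m[48;2;15;15;25m🬂[38;2;50;255;200m[48;2;35;35;50m🬬[38;2;50;255;200m[48;2;15;15;25m🬥[38;2;35;35;50m[48;2;50;255;200m🬀[38;2;50;255;200m[48;2;15;15;25m🬴[38;2;35;35;50m[48;2;15;15;25m🬂[0m
[38;2;15;15;25m[48;2;35;35;50m🬰[38;2;15;15;25m[48;2;35;35;50m🬰[38;2;50;255;200m[48;2;31;31;45m🬁[38;2;15;15;25m[48;2;35;35;50m🬰[38;2;27;27;40m[48;2;50;255;200m🬴[38;2;50;255;200m[48;2;50;255;200m [38;2;50;255;200m[48;2;15;15;25m🬛[38;2;35;35;50m[48;2;15;15;25m🬛[38;2;15;15;25m[48;2;35;35;50m🬰[38;2;50;255;200m[48;2;25;25;37m🬨[38;2;50;255;200m[48;2;50;255;200m [38;2;21;21;33m[48;2;50;255;200m🬊[0m
[38;2;15;15;25m[48;2;15;15;25m [38;2;15;15;25m[48;2;15;15;25m [38;2;35;35;50m[48;2;15;15;25m▌[38;2;15;15;25m[48;2;15;15;25m [38;2;15;15;25m[48;2;35;35;50m▌[38;2;15;15;25m[48;2;50;255;200m🬺[38;2;15;15;25m[48;2;15;15;25m [38;2;35;35;50m[48;2;15;15;25m▌[38;2;15;15;25m[48;2;15;15;25m [38;2;15;15;25m[48;2;35;35;50m▌[38;2;50;255;200m[48;2;15;15;25m🬊[38;2;50;255;200m[48;2;15;15;25m🬀[0m
</frame>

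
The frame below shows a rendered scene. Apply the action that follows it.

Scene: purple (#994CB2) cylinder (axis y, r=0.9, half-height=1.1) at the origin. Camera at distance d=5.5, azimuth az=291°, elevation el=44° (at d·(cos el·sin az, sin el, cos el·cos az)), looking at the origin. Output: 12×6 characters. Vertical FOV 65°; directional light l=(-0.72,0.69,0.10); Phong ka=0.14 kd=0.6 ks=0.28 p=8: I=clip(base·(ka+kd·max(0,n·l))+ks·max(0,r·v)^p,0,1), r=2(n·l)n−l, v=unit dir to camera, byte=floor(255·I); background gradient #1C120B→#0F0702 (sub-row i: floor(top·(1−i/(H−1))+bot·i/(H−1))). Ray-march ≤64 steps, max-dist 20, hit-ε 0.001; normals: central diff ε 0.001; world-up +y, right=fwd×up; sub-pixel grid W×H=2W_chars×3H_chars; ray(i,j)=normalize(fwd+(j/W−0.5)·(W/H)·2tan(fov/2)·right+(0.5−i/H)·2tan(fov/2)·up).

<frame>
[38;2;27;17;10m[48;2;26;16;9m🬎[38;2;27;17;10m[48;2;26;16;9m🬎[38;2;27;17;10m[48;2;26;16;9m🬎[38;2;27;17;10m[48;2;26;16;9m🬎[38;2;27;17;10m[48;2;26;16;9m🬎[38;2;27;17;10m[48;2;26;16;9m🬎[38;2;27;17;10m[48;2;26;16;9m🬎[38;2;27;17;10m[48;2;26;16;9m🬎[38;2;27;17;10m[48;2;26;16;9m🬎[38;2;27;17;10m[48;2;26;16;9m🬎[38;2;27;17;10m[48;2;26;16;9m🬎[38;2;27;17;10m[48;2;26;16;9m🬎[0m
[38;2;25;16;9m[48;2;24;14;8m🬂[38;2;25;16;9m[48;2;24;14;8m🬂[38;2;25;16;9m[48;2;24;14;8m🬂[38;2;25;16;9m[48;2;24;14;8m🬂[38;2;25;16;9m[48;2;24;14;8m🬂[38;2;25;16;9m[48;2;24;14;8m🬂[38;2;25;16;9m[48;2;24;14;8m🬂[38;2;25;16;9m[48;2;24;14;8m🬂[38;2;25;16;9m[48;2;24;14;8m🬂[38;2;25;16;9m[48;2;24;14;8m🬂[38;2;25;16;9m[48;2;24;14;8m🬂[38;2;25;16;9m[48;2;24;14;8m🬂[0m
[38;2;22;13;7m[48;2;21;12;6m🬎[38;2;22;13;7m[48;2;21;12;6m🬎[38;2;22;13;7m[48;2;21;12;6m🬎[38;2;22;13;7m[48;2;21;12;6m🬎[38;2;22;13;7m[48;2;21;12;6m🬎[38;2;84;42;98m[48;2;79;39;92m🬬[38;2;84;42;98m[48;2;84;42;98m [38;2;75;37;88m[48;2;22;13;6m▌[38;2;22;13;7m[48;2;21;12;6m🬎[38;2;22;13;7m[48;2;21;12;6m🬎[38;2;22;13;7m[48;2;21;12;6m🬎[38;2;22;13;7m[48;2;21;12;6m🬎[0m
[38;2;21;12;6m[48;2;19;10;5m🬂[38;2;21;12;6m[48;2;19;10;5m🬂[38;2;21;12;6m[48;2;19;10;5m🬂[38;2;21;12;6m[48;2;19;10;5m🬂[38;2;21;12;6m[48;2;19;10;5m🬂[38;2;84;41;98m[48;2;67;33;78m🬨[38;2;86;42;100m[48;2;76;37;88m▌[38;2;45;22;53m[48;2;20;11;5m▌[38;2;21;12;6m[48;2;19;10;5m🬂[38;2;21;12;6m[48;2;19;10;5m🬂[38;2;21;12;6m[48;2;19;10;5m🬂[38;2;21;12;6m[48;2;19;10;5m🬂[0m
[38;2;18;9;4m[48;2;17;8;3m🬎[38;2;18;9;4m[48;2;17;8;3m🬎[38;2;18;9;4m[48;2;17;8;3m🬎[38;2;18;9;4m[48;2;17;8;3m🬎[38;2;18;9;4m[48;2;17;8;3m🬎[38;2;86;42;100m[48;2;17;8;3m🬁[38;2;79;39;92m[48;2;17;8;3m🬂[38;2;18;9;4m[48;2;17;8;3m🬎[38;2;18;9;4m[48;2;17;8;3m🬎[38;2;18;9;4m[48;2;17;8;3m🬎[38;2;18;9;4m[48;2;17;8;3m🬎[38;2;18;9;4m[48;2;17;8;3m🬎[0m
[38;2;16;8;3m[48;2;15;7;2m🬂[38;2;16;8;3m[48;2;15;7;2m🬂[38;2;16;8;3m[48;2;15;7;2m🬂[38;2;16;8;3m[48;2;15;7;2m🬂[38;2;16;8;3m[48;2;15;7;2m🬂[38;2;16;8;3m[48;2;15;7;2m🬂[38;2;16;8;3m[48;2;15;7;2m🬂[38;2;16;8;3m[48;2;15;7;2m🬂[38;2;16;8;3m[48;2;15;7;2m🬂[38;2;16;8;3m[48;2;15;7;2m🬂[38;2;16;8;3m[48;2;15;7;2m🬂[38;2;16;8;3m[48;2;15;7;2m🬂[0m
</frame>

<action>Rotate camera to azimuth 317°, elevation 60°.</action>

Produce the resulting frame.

<frame>
[38;2;27;17;10m[48;2;26;16;9m🬎[38;2;27;17;10m[48;2;26;16;9m🬎[38;2;27;17;10m[48;2;26;16;9m🬎[38;2;27;17;10m[48;2;26;16;9m🬎[38;2;27;17;10m[48;2;26;16;9m🬎[38;2;27;17;10m[48;2;26;16;9m🬎[38;2;27;17;10m[48;2;26;16;9m🬎[38;2;27;17;10m[48;2;26;16;9m🬎[38;2;27;17;10m[48;2;26;16;9m🬎[38;2;27;17;10m[48;2;26;16;9m🬎[38;2;27;17;10m[48;2;26;16;9m🬎[38;2;27;17;10m[48;2;26;16;9m🬎[0m
[38;2;25;16;9m[48;2;24;14;8m🬂[38;2;25;16;9m[48;2;24;14;8m🬂[38;2;25;16;9m[48;2;24;14;8m🬂[38;2;25;16;9m[48;2;24;14;8m🬂[38;2;25;16;9m[48;2;24;14;8m🬂[38;2;25;16;9m[48;2;24;14;8m🬂[38;2;25;16;9m[48;2;24;14;8m🬂[38;2;25;16;9m[48;2;24;14;8m🬂[38;2;25;16;9m[48;2;24;14;8m🬂[38;2;25;16;9m[48;2;24;14;8m🬂[38;2;25;16;9m[48;2;24;14;8m🬂[38;2;25;16;9m[48;2;24;14;8m🬂[0m
[38;2;22;13;7m[48;2;21;12;6m🬎[38;2;22;13;7m[48;2;21;12;6m🬎[38;2;22;13;7m[48;2;21;12;6m🬎[38;2;22;13;7m[48;2;21;12;6m🬎[38;2;22;13;7m[48;2;21;12;6m🬎[38;2;84;42;98m[48;2;84;42;98m [38;2;84;42;98m[48;2;84;42;98m [38;2;84;42;98m[48;2;22;13;6m▌[38;2;22;13;7m[48;2;21;12;6m🬎[38;2;22;13;7m[48;2;21;12;6m🬎[38;2;22;13;7m[48;2;21;12;6m🬎[38;2;22;13;7m[48;2;21;12;6m🬎[0m
[38;2;21;12;6m[48;2;19;10;5m🬂[38;2;21;12;6m[48;2;19;10;5m🬂[38;2;21;12;6m[48;2;19;10;5m🬂[38;2;21;12;6m[48;2;19;10;5m🬂[38;2;21;12;6m[48;2;19;10;5m🬂[38;2;84;41;98m[48;2;19;10;5m🬬[38;2;78;39;91m[48;2;53;26;62m🬕[38;2;84;42;98m[48;2;20;10;9m🬀[38;2;21;12;6m[48;2;19;10;5m🬂[38;2;21;12;6m[48;2;19;10;5m🬂[38;2;21;12;6m[48;2;19;10;5m🬂[38;2;21;12;6m[48;2;19;10;5m🬂[0m
[38;2;18;9;4m[48;2;17;8;3m🬎[38;2;18;9;4m[48;2;17;8;3m🬎[38;2;18;9;4m[48;2;17;8;3m🬎[38;2;18;9;4m[48;2;17;8;3m🬎[38;2;18;9;4m[48;2;17;8;3m🬎[38;2;18;9;4m[48;2;17;8;3m🬎[38;2;73;36;85m[48;2;17;8;3m🬀[38;2;18;9;4m[48;2;17;8;3m🬎[38;2;18;9;4m[48;2;17;8;3m🬎[38;2;18;9;4m[48;2;17;8;3m🬎[38;2;18;9;4m[48;2;17;8;3m🬎[38;2;18;9;4m[48;2;17;8;3m🬎[0m
[38;2;16;8;3m[48;2;15;7;2m🬂[38;2;16;8;3m[48;2;15;7;2m🬂[38;2;16;8;3m[48;2;15;7;2m🬂[38;2;16;8;3m[48;2;15;7;2m🬂[38;2;16;8;3m[48;2;15;7;2m🬂[38;2;16;8;3m[48;2;15;7;2m🬂[38;2;16;8;3m[48;2;15;7;2m🬂[38;2;16;8;3m[48;2;15;7;2m🬂[38;2;16;8;3m[48;2;15;7;2m🬂[38;2;16;8;3m[48;2;15;7;2m🬂[38;2;16;8;3m[48;2;15;7;2m🬂[38;2;16;8;3m[48;2;15;7;2m🬂[0m
</frame>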